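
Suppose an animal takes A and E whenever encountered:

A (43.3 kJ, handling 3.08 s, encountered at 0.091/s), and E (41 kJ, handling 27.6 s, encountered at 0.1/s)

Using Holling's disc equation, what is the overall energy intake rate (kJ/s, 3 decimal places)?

R = Σλ_iE_i / (1 + Σλ_ih_i)
Numerator: 0.091×43.3 + 0.1×41 = 8.04
Denominator: 1 + 0.091×3.08 + 0.1×27.6 = 4.04
R = 8.04/4.04 = 1.99 kJ/s

1.990 kJ/s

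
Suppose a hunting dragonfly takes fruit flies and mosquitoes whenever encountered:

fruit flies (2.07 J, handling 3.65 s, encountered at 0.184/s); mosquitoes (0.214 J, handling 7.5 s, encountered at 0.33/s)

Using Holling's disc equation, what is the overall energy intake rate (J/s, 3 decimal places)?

0.109 J/s

Energy encountered per unit search time: 0.184×2.07 + 0.33×0.214 = 0.4515 J/s.
Handling time per unit search time: 0.184×3.65 + 0.33×7.5 = 3.147.
Rate = 0.4515/(1 + 3.147) = 0.1089 J/s.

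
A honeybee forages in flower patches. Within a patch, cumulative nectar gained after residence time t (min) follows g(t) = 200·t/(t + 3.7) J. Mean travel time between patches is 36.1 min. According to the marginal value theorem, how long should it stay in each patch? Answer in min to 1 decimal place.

Optimal t* satisfies g'(t*) = g(t*)/(T + t*).
g'(t) = 200·3.7/(t + 3.7)². Setting 200·3.7/(t+3.7)² = 200t/[(t+3.7)(36.1+t)] gives 3.7(36.1+t) = t(t+3.7), so t² = 3.7×36.1 = 133.6.
t* = √133.6 = 11.56 min.

11.6 min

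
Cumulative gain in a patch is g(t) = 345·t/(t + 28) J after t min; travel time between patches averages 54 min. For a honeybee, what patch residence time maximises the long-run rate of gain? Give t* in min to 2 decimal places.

38.88 min

Optimal t* satisfies g'(t*) = g(t*)/(T + t*).
g'(t) = 345·28/(t + 28)². Setting 345·28/(t+28)² = 345t/[(t+28)(54+t)] gives 28(54+t) = t(t+28), so t² = 28×54 = 1512.
t* = √1512 = 38.88 min.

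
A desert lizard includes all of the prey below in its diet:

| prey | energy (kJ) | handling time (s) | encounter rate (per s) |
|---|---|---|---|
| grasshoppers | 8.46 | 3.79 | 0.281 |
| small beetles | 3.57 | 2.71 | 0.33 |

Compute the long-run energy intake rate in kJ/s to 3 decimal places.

1.201 kJ/s

R = (0.281×8.46 + 0.33×3.57) / (1 + 0.281×3.79 + 0.33×2.71) = 3.555/2.959 = 1.201 kJ/s.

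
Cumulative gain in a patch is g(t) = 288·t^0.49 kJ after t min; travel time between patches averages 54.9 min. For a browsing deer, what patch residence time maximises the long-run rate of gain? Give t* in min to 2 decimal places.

Maximise g(t)/(T+t): set derivative to zero → g'(t)(T+t) = g(t).
g'(t) = 0.49·288·t^-0.51. Setting 0.49·288·t^-0.51 = 288·t^0.49/(54.9+t) gives 0.49(54.9+t) = t, so 0.51·t = 0.49×54.9.
t* = 0.49×54.9/0.51 = 52.75 min.

52.75 min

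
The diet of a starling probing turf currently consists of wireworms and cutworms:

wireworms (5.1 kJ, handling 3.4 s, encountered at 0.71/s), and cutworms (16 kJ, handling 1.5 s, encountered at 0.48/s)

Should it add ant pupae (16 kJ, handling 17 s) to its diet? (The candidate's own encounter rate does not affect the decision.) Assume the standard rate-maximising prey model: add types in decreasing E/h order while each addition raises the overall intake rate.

No

Intake rate on the current diet: R = (0.71×5.1 + 0.48×16) / (1 + 0.71×3.4 + 0.48×1.5) = 11.3/4.134 = 2.734 kJ/s.
Profitability of ant pupae: 16/17 = 0.9412 kJ/s.
0.9412 < 2.734, so adding ant pupae would lower the average — exclude it.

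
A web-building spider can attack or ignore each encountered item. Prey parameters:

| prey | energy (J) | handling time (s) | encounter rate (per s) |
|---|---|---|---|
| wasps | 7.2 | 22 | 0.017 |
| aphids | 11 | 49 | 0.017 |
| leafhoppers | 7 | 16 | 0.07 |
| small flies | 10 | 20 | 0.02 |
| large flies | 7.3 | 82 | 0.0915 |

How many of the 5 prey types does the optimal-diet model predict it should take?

3

E/h in descending order: small flies 0.5, leafhoppers 0.438, wasps 0.327, aphids 0.224, large flies 0.089 J/s. The optimal diet is the largest prefix of this list for which every included type satisfies E_i/h_i > R on the types above it.
Rate on top 1: 0.1429. leafhoppers: 0.438 > 0.1429 → include.
Rate on top 2: 0.2738. wasps: 0.327 > 0.2738 → include.
Rate on top 3: 0.2807. aphids: 0.224 < 0.2807 → exclude; stop.
Optimal diet: small flies, leafhoppers, wasps — 3 of 5 types.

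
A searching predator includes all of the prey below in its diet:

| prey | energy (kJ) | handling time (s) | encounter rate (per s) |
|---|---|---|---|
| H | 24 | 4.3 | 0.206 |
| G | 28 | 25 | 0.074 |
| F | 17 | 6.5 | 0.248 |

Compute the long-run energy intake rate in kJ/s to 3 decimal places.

Energy encountered per unit search time: 0.206×24 + 0.074×28 + 0.248×17 = 11.23 kJ/s.
Handling time per unit search time: 0.206×4.3 + 0.074×25 + 0.248×6.5 = 4.348.
Rate = 11.23/(1 + 4.348) = 2.1 kJ/s.

2.100 kJ/s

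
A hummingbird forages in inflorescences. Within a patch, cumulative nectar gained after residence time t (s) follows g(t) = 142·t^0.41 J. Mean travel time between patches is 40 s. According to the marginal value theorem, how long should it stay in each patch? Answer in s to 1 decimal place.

27.8 s

Optimal t* satisfies g'(t*) = g(t*)/(T + t*).
g'(t) = 0.41·142·t^-0.59. Setting 0.41·142·t^-0.59 = 142·t^0.41/(40+t) gives 0.41(40+t) = t, so 0.59·t = 0.41×40.
t* = 0.41×40/0.59 = 27.8 s.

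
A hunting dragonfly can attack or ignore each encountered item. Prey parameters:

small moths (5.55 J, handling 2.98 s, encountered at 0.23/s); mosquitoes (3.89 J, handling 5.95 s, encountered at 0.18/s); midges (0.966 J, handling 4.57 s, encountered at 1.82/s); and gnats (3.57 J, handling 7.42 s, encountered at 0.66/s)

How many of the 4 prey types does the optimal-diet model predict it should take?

Profitabilities (E/h, J/s): small moths 1.86, mosquitoes 0.654, gnats 0.481, midges 0.211. Add prey in this order while the next type's profitability exceeds the intake rate on those already taken.
Rate on top 1: 0.7574. mosquitoes: 0.654 < 0.7574 → exclude; stop.
Optimal diet: small moths — 1 of 4 types.

1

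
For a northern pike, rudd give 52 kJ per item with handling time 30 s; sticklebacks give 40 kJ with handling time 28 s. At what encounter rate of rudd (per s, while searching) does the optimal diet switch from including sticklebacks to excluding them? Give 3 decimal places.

0.156 per s

The zero-one rule: include sticklebacks iff E₂/h₂ > λE₁/(1+λh₁). Equality gives the switch point.
λE₁h₂ = E₂ + λE₂h₁ ⇒ λ = E₂/(E₁h₂ − E₂h₁) = 40/(1456 − 1200) = 0.1562 per s.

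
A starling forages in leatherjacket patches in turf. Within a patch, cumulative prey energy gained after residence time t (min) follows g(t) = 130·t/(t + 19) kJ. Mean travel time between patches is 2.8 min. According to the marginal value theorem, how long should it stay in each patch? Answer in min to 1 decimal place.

By the marginal value theorem, leave when the instantaneous gain rate g'(t) equals the habitat-wide average g(t)/(T + t).
g'(t) = 130·19/(t + 19)². Setting 130·19/(t+19)² = 130t/[(t+19)(2.8+t)] gives 19(2.8+t) = t(t+19), so t² = 19×2.8 = 53.2.
t* = √53.2 = 7.294 min.

7.3 min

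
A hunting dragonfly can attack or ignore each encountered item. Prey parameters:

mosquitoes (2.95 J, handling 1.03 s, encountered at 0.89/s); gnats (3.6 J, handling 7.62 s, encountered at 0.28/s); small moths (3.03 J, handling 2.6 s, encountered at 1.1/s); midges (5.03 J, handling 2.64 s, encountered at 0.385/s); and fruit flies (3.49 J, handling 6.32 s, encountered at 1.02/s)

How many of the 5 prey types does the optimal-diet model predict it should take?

Rank by E/h (J/s): mosquitoes 2.86, midges 1.91, small moths 1.17, fruit flies 0.552, gnats 0.472. Include each in turn until the next type's E/h falls below the running intake rate.
Rate on top 1: 1.37. midges: 1.91 > 1.37 → include.
Rate on top 2: 1.555. small moths: 1.17 < 1.555 → exclude; stop.
Optimal diet: mosquitoes, midges — 2 of 5 types.

2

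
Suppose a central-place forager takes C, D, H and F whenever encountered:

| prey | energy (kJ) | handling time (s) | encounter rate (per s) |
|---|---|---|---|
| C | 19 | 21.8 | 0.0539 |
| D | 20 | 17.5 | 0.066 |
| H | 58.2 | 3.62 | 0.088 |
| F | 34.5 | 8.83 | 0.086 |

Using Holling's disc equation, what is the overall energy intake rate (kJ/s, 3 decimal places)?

2.367 kJ/s

R = (0.0539×19 + 0.066×20 + 0.088×58.2 + 0.086×34.5) / (1 + 0.0539×21.8 + 0.066×17.5 + 0.088×3.62 + 0.086×8.83) = 10.43/4.408 = 2.367 kJ/s.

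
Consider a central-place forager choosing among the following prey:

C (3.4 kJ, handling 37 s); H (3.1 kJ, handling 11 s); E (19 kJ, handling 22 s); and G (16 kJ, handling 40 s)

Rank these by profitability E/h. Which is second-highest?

G

Profitability E/h (kJ/s): C = 3.4/37 = 0.0919, H = 3.1/11 = 0.282, E = 19/22 = 0.864, G = 16/40 = 0.4.
Ranked: E > G > H > C.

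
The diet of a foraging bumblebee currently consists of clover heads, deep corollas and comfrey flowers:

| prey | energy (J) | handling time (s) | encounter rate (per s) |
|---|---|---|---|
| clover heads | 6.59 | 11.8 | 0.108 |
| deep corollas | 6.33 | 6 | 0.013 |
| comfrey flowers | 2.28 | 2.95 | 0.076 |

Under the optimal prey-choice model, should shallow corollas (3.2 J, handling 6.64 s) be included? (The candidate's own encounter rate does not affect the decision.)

On clover heads, deep corollas and comfrey flowers alone, R = ΣλE/(1+Σλh) = 0.9673/2.577 = 0.3754 J/s.
shallow corollas: E/h = 3.2/6.64 = 0.4819 J/s.
Since 0.4819 > R, including shallow corollas increases the long-run rate.

Yes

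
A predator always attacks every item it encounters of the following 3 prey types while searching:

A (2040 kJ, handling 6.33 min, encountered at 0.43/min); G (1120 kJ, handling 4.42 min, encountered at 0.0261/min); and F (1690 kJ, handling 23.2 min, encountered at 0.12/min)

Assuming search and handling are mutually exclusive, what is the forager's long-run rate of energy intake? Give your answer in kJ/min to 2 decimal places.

R = Σλ_iE_i / (1 + Σλ_ih_i)
Numerator: 0.43×2040 + 0.0261×1120 + 0.12×1690 = 1109
Denominator: 1 + 0.43×6.33 + 0.0261×4.42 + 0.12×23.2 = 6.621
R = 1109/6.621 = 167.5 kJ/min

167.53 kJ/min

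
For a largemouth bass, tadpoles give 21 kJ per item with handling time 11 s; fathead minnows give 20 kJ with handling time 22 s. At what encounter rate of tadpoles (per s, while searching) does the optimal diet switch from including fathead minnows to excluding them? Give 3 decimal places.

At the threshold, the rate on tadpoles alone equals the profitability of fathead minnows: λ·21/(1 + λ·11) = 20/22 = 0.9091.
Rearranging, λ(21 − 0.9091×11) = 0.9091, so λ = 0.9091/11 = 0.08264 per s.

0.083 per s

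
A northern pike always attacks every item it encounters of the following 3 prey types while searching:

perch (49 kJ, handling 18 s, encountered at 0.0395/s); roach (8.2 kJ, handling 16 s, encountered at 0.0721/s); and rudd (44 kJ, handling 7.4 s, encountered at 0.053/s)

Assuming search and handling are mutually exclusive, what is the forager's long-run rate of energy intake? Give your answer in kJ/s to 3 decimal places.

R = (0.0395×49 + 0.0721×8.2 + 0.053×44) / (1 + 0.0395×18 + 0.0721×16 + 0.053×7.4) = 4.859/3.257 = 1.492 kJ/s.

1.492 kJ/s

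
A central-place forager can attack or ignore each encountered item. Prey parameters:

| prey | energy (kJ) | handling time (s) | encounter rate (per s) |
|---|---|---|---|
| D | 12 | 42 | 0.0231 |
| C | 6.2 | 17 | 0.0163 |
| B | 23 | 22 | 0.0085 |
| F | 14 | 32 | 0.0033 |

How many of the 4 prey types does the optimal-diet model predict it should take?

4

Rank by E/h (kJ/s): B 1.05, F 0.438, C 0.365, D 0.286. Include each in turn until the next type's E/h falls below the running intake rate.
Rate on top 1: 0.1647. F: 0.438 > 0.1647 → include.
Rate on top 2: 0.187. C: 0.365 > 0.187 → include.
Rate on top 3: 0.2184. D: 0.286 > 0.2184 → include.
Optimal diet: B, F, C, D — 4 of 4 types.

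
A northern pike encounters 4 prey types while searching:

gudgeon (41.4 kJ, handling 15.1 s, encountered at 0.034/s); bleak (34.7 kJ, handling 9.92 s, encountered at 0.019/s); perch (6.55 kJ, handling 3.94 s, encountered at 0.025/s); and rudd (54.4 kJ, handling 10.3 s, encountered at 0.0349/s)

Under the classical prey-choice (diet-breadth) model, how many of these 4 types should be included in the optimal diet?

3

E/h in descending order: rudd 5.28, bleak 3.5, gudgeon 2.74, perch 1.66 kJ/s. The optimal diet is the largest prefix of this list for which every included type satisfies E_i/h_i > R on the types above it.
Rate on top 1: 1.397. bleak: 3.5 > 1.397 → include.
Rate on top 2: 1.652. gudgeon: 2.74 > 1.652 → include.
Rate on top 3: 1.924. perch: 1.66 < 1.924 → exclude; stop.
Optimal diet: rudd, bleak, gudgeon — 3 of 4 types.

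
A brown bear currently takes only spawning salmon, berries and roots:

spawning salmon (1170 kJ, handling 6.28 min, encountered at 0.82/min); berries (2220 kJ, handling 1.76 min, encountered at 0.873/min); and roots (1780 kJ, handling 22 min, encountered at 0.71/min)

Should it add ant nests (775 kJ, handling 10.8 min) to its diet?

Current rate: (0.82×1170 + 0.873×2220 + 0.71×1780)/(1 + 0.82×6.28 + 0.873×1.76 + 0.71×22) = 178.5 kJ/min.
Profitability of ant nests: 775/10.8 = 71.76 kJ/min.
Since 71.76 < R, time spent handling ant nests is better spent searching.

No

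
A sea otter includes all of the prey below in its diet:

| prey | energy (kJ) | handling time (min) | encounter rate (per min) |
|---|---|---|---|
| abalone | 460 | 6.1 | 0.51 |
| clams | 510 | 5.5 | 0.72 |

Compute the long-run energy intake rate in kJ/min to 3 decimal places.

R = (0.51×460 + 0.72×510) / (1 + 0.51×6.1 + 0.72×5.5) = 601.8/8.071 = 74.56 kJ/min.

74.563 kJ/min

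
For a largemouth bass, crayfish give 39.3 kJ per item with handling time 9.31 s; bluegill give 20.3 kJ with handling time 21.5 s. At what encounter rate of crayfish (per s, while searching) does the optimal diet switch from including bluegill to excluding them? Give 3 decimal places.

0.031 per s

Drop bluegill once their profitability E₂/h₂ falls below the rate achievable on crayfish alone: E₂/h₂ = λE₁/(1 + λh₁).
Solve for λ: λE₁h₂ = E₂(1 + λh₁) → λ(E₁h₂ − E₂h₁) = E₂ → λ = E₂/(E₁h₂ − E₂h₁).
λ = 20.3/(39.3×21.5 − 20.3×9.31) = 20.3/656 = 0.03095 per s.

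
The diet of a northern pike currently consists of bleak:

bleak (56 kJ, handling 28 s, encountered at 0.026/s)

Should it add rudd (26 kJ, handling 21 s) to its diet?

On bleak alone, R = ΣλE/(1+Σλh) = 1.456/1.728 = 0.8426 kJ/s.
rudd: E/h = 26/21 = 1.238 kJ/s.
1.238 > 0.8426, so adding rudd raises the average — include it.

Yes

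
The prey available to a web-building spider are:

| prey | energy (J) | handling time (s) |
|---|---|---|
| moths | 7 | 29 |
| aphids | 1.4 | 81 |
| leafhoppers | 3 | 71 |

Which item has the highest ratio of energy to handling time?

moths

In descending order of E/h:
moths: 7/29 = 0.241 J/s
leafhoppers: 3/71 = 0.0423 J/s
aphids: 1.4/81 = 0.0173 J/s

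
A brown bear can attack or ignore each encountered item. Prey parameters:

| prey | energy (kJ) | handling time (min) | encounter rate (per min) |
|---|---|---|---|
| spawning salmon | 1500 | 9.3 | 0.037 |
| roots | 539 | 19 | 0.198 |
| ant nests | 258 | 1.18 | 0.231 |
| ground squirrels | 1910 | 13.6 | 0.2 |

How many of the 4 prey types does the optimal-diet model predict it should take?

3

Rank by E/h (kJ/min): ant nests 219, spawning salmon 161, ground squirrels 140, roots 28.4. Include each in turn until the next type's E/h falls below the running intake rate.
Rate on top 1: 46.83. spawning salmon: 161 > 46.83 → include.
Rate on top 2: 71.19. ground squirrels: 140 > 71.19 → include.
Rate on top 3: 114.6. roots: 28.4 < 114.6 → exclude; stop.
Optimal diet: ant nests, spawning salmon, ground squirrels — 3 of 4 types.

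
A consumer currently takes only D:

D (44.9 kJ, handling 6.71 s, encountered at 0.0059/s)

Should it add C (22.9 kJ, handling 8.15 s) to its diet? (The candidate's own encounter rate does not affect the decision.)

Yes

On D alone, R = ΣλE/(1+Σλh) = 0.2649/1.04 = 0.2548 kJ/s.
Profitability of C: 22.9/8.15 = 2.81 kJ/s.
Since 2.81 > R, including C increases the long-run rate.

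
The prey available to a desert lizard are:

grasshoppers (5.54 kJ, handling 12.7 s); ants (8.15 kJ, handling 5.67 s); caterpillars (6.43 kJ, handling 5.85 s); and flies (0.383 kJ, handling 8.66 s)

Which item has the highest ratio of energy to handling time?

Profitability E/h (kJ/s): grasshoppers = 5.54/12.7 = 0.436, ants = 8.15/5.67 = 1.44, caterpillars = 6.43/5.85 = 1.1, flies = 0.383/8.66 = 0.0442.
Ranked: ants > caterpillars > grasshoppers > flies.

ants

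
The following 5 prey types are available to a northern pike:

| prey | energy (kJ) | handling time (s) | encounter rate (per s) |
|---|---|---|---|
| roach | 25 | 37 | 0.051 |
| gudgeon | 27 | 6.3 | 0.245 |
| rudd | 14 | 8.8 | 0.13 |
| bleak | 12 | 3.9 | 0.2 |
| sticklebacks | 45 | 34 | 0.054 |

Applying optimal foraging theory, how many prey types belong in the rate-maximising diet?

Profitabilities (E/h, kJ/s): gudgeon 4.29, bleak 3.08, rudd 1.59, sticklebacks 1.32, roach 0.676. Add prey in this order while the next type's profitability exceeds the intake rate on those already taken.
Rate on top 1: 2.601. bleak: 3.08 > 2.601 → include.
Rate on top 2: 2.713. rudd: 1.59 < 2.713 → exclude; stop.
Optimal diet: gudgeon, bleak — 2 of 5 types.

2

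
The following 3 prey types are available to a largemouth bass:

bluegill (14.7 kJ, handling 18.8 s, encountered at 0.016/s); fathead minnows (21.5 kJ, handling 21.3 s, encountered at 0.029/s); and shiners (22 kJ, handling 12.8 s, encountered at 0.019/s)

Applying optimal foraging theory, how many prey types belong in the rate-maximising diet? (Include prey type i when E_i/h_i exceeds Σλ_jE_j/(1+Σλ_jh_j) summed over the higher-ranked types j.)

Profitabilities (E/h, kJ/s): shiners 1.72, fathead minnows 1.01, bluegill 0.782. Add prey in this order while the next type's profitability exceeds the intake rate on those already taken.
Rate on top 1: 0.3362. fathead minnows: 1.01 > 0.3362 → include.
Rate on top 2: 0.5597. bluegill: 0.782 > 0.5597 → include.
Optimal diet: shiners, fathead minnows, bluegill — 3 of 3 types.

3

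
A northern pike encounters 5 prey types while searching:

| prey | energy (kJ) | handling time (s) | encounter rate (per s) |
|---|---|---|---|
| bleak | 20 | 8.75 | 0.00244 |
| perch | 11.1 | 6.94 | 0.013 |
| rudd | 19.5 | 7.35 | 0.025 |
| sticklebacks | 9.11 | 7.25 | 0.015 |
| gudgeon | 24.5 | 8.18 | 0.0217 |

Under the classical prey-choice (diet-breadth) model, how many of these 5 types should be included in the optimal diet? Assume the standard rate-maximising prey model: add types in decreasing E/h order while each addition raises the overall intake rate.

Rank by E/h (kJ/s): gudgeon 3, rudd 2.65, bleak 2.29, perch 1.6, sticklebacks 1.26. Include each in turn until the next type's E/h falls below the running intake rate.
Rate on top 1: 0.4515. rudd: 2.65 > 0.4515 → include.
Rate on top 2: 0.7487. bleak: 2.29 > 0.7487 → include.
Rate on top 3: 0.7724. perch: 1.6 > 0.7724 → include.
Rate on top 4: 0.8231. sticklebacks: 1.26 > 0.8231 → include.
Optimal diet: gudgeon, rudd, bleak, perch, sticklebacks — 5 of 5 types.

5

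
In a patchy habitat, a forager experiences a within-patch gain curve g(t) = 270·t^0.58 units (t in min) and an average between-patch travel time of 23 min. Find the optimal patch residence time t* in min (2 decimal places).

Optimal t* satisfies g'(t*) = g(t*)/(T + t*).
g'(t) = 0.58·270·t^-0.42. Setting 0.58·270·t^-0.42 = 270·t^0.58/(23+t) gives 0.58(23+t) = t, so 0.42·t = 0.58×23.
t* = 0.58×23/0.42 = 31.76 min.

31.76 min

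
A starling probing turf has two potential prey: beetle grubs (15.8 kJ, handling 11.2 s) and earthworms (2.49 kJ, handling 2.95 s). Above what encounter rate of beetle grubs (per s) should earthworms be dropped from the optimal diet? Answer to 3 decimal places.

Drop earthworms once their profitability E₂/h₂ falls below the rate achievable on beetle grubs alone: E₂/h₂ = λE₁/(1 + λh₁).
Solve for λ: λE₁h₂ = E₂(1 + λh₁) → λ(E₁h₂ − E₂h₁) = E₂ → λ = E₂/(E₁h₂ − E₂h₁).
λ = 2.49/(15.8×2.95 − 2.49×11.2) = 2.49/18.72 = 0.133 per s.

0.133 per s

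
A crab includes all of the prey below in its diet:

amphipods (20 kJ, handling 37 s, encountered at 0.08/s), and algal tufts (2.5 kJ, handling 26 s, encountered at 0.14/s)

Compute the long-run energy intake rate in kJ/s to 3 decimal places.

R = (0.08×20 + 0.14×2.5) / (1 + 0.08×37 + 0.14×26) = 1.95/7.6 = 0.2566 kJ/s.

0.257 kJ/s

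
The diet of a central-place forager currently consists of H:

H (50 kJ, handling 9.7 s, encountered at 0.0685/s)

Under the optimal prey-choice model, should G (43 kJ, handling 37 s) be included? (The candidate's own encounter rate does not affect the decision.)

No

Current rate: (0.0685×50)/(1 + 0.0685×9.7) = 2.058 kJ/s.
Profitability of G: 43/37 = 1.162 kJ/s.
Since 1.162 < R, time spent handling G is better spent searching.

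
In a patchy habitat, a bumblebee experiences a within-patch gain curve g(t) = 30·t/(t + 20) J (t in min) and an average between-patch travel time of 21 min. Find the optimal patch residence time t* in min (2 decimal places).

Maximise g(t)/(T+t): set derivative to zero → g'(t)(T+t) = g(t).
g'(t) = 30·20/(t + 20)². Setting 30·20/(t+20)² = 30t/[(t+20)(21+t)] gives 20(21+t) = t(t+20), so t² = 20×21 = 420.
t* = √420 = 20.49 min.

20.49 min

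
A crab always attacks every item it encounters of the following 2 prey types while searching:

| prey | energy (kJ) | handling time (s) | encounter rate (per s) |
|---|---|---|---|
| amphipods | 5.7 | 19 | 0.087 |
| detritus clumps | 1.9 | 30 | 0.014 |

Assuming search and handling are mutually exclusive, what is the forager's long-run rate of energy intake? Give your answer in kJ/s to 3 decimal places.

R = Σλ_iE_i / (1 + Σλ_ih_i)
Numerator: 0.087×5.7 + 0.014×1.9 = 0.5225
Denominator: 1 + 0.087×19 + 0.014×30 = 3.073
R = 0.5225/3.073 = 0.17 kJ/s

0.170 kJ/s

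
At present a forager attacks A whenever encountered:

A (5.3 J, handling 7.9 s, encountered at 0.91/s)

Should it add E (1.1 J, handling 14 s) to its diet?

No

On A alone, R = ΣλE/(1+Σλh) = 4.823/8.189 = 0.589 J/s.
Profitability of E: 1.1/14 = 0.07857 J/s.
0.07857 < 0.589, so adding E would lower the average — exclude it.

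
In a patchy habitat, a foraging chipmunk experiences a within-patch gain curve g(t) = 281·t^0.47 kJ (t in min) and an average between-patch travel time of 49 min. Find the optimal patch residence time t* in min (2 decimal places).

43.45 min

Maximise g(t)/(T+t): set derivative to zero → g'(t)(T+t) = g(t).
g'(t) = 0.47·281·t^-0.53. Setting 0.47·281·t^-0.53 = 281·t^0.47/(49+t) gives 0.47(49+t) = t, so 0.53·t = 0.47×49.
t* = 0.47×49/0.53 = 43.45 min.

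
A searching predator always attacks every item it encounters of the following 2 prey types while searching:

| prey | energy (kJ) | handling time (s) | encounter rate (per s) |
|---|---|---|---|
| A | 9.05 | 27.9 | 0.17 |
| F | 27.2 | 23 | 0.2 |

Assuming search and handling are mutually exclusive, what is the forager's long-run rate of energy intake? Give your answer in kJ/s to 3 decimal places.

0.675 kJ/s

R = Σλ_iE_i / (1 + Σλ_ih_i)
Numerator: 0.17×9.05 + 0.2×27.2 = 6.979
Denominator: 1 + 0.17×27.9 + 0.2×23 = 10.34
R = 6.979/10.34 = 0.6747 kJ/s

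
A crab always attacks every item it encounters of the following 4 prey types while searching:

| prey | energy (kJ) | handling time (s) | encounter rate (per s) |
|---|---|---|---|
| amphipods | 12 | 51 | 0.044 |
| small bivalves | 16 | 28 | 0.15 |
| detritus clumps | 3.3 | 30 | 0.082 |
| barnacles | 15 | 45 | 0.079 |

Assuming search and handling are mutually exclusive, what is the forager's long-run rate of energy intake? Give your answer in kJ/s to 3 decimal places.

0.326 kJ/s

R = Σλ_iE_i / (1 + Σλ_ih_i)
Numerator: 0.044×12 + 0.15×16 + 0.082×3.3 + 0.079×15 = 4.384
Denominator: 1 + 0.044×51 + 0.15×28 + 0.082×30 + 0.079×45 = 13.46
R = 4.384/13.46 = 0.3257 kJ/s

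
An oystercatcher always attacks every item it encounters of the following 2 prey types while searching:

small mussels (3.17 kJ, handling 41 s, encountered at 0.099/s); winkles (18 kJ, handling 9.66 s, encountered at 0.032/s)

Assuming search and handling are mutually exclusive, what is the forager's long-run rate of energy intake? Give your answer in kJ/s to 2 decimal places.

R = Σλ_iE_i / (1 + Σλ_ih_i)
Numerator: 0.099×3.17 + 0.032×18 = 0.8898
Denominator: 1 + 0.099×41 + 0.032×9.66 = 5.368
R = 0.8898/5.368 = 0.1658 kJ/s

0.17 kJ/s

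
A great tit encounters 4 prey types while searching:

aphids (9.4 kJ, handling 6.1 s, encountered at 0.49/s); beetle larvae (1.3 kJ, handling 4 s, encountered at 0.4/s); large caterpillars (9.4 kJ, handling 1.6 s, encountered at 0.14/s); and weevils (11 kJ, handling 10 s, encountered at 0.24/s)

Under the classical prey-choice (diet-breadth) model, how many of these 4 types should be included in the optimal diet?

2

E/h in descending order: large caterpillars 5.88, aphids 1.54, weevils 1.1, beetle larvae 0.325 kJ/s. The optimal diet is the largest prefix of this list for which every included type satisfies E_i/h_i > R on the types above it.
Rate on top 1: 1.075. aphids: 1.54 > 1.075 → include.
Rate on top 2: 1.406. weevils: 1.1 < 1.406 → exclude; stop.
Optimal diet: large caterpillars, aphids — 2 of 4 types.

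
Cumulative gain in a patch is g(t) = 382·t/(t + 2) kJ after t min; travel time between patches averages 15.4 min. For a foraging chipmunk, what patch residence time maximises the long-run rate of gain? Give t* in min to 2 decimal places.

5.55 min

Maximise g(t)/(T+t): set derivative to zero → g'(t)(T+t) = g(t).
g'(t) = 382·2/(t + 2)². Setting 382·2/(t+2)² = 382t/[(t+2)(15.4+t)] gives 2(15.4+t) = t(t+2), so t² = 2×15.4 = 30.8.
t* = √30.8 = 5.55 min.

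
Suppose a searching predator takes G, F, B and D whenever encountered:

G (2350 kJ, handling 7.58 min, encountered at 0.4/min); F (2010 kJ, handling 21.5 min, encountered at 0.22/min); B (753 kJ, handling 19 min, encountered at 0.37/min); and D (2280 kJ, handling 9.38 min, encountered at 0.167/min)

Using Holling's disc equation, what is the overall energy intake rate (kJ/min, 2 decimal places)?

Energy encountered per unit search time: 0.4×2350 + 0.22×2010 + 0.37×753 + 0.167×2280 = 2042 kJ/min.
Handling time per unit search time: 0.4×7.58 + 0.22×21.5 + 0.37×19 + 0.167×9.38 = 16.36.
Rate = 2042/(1 + 16.36) = 117.6 kJ/min.

117.61 kJ/min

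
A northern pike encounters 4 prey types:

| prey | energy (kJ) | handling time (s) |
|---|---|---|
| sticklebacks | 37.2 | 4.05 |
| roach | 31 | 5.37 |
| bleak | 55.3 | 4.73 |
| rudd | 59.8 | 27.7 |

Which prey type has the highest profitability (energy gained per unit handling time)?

bleak

Profitability E/h (kJ/s): sticklebacks = 37.2/4.05 = 9.19, roach = 31/5.37 = 5.77, bleak = 55.3/4.73 = 11.7, rudd = 59.8/27.7 = 2.16.
Ranked: bleak > sticklebacks > roach > rudd.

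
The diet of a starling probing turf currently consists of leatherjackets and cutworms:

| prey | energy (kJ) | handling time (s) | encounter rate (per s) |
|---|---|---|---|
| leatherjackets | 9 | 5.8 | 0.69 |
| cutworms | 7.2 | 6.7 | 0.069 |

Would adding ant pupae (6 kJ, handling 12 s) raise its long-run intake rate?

No

Intake rate on the current diet: R = (0.69×9 + 0.069×7.2) / (1 + 0.69×5.8 + 0.069×6.7) = 6.707/5.464 = 1.227 kJ/s.
ant pupae: E/h = 6/12 = 0.5 kJ/s.
Since 0.5 < R, time spent handling ant pupae is better spent searching.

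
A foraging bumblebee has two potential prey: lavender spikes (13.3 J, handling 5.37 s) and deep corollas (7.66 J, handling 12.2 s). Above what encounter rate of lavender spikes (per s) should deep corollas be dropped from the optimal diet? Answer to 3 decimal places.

The zero-one rule: include deep corollas iff E₂/h₂ > λE₁/(1+λh₁). Equality gives the switch point.
λE₁h₂ = E₂ + λE₂h₁ ⇒ λ = E₂/(E₁h₂ − E₂h₁) = 7.66/(162.3 − 41.13) = 0.06324 per s.

0.063 per s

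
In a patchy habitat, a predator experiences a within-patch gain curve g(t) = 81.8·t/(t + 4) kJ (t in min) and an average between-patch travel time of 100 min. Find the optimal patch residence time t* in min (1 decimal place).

Optimal t* satisfies g'(t*) = g(t*)/(T + t*).
g'(t) = 81.8·4/(t + 4)². Setting 81.8·4/(t+4)² = 81.8t/[(t+4)(100+t)] gives 4(100+t) = t(t+4), so t² = 4×100 = 400.
t* = √400 = 20 min.

20.0 min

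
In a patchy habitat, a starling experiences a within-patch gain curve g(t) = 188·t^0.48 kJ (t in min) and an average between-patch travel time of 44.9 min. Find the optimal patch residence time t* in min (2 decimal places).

Optimal t* satisfies g'(t*) = g(t*)/(T + t*).
g'(t) = 0.48·188·t^-0.52. Setting 0.48·188·t^-0.52 = 188·t^0.48/(44.9+t) gives 0.48(44.9+t) = t, so 0.52·t = 0.48×44.9.
t* = 0.48×44.9/0.52 = 41.45 min.

41.45 min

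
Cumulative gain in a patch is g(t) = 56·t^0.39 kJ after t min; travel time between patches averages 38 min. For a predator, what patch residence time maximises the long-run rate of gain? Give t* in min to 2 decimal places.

24.30 min

Optimal t* satisfies g'(t*) = g(t*)/(T + t*).
g'(t) = 0.39·56·t^-0.61. Setting 0.39·56·t^-0.61 = 56·t^0.39/(38+t) gives 0.39(38+t) = t, so 0.61·t = 0.39×38.
t* = 0.39×38/0.61 = 24.3 min.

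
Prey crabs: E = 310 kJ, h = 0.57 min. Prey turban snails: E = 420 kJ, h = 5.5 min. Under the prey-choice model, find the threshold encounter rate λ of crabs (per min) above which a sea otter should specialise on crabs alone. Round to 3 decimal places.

At the threshold, the rate on crabs alone equals the profitability of turban snails: λ·310/(1 + λ·0.57) = 420/5.5 = 76.36.
Rearranging, λ(310 − 76.36×0.57) = 76.36, so λ = 76.36/266.5 = 0.2866 per min.

0.287 per min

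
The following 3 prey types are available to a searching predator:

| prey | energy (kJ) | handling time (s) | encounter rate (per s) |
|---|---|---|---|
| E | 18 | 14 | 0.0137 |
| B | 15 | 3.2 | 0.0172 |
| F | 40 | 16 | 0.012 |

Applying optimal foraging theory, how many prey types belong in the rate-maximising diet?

Profitabilities (E/h, kJ/s): B 4.69, F 2.5, E 1.29. Add prey in this order while the next type's profitability exceeds the intake rate on those already taken.
Rate on top 1: 0.2445. F: 2.5 > 0.2445 → include.
Rate on top 2: 0.5918. E: 1.29 > 0.5918 → include.
Optimal diet: B, F, E — 3 of 3 types.

3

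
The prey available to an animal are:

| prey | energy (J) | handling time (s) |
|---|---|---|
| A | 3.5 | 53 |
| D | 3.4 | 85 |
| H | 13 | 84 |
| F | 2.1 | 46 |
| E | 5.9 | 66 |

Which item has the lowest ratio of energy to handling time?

Profitability E/h (J/s): A = 3.5/53 = 0.066, D = 3.4/85 = 0.04, H = 13/84 = 0.155, F = 2.1/46 = 0.0457, E = 5.9/66 = 0.0894.
Ranked: H > E > A > F > D.

D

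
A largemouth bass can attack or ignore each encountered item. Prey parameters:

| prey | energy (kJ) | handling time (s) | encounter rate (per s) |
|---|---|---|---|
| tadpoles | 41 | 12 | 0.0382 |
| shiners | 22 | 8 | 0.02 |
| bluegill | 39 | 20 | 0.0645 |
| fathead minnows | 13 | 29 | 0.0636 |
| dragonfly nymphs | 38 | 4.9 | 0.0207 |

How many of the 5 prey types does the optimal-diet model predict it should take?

Profitabilities (E/h, kJ/s): dragonfly nymphs 7.76, tadpoles 3.42, shiners 2.75, bluegill 1.95, fathead minnows 0.448. Add prey in this order while the next type's profitability exceeds the intake rate on those already taken.
Rate on top 1: 0.7142. tadpoles: 3.42 > 0.7142 → include.
Rate on top 2: 1.508. shiners: 2.75 > 1.508 → include.
Rate on top 3: 1.624. bluegill: 1.95 > 1.624 → include.
Rate on top 4: 1.764. fathead minnows: 0.448 < 1.764 → exclude; stop.
Optimal diet: dragonfly nymphs, tadpoles, shiners, bluegill — 4 of 5 types.

4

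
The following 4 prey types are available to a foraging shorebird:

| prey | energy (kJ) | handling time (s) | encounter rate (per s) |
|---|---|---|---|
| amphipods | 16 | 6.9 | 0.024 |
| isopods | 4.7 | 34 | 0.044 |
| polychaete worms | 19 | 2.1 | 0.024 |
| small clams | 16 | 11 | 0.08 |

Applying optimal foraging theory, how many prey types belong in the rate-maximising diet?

3

Rank by E/h (kJ/s): polychaete worms 9.05, amphipods 2.32, small clams 1.45, isopods 0.138. Include each in turn until the next type's E/h falls below the running intake rate.
Rate on top 1: 0.4341. amphipods: 2.32 > 0.4341 → include.
Rate on top 2: 0.6908. small clams: 1.45 > 0.6908 → include.
Rate on top 3: 1.011. isopods: 0.138 < 1.011 → exclude; stop.
Optimal diet: polychaete worms, amphipods, small clams — 3 of 4 types.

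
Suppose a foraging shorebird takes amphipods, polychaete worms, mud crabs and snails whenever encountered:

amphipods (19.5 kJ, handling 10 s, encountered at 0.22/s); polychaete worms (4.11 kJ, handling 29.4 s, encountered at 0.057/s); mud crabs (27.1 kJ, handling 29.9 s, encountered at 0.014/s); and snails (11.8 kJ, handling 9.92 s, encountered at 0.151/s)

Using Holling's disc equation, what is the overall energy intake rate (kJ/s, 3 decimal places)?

0.984 kJ/s

R = Σλ_iE_i / (1 + Σλ_ih_i)
Numerator: 0.22×19.5 + 0.057×4.11 + 0.014×27.1 + 0.151×11.8 = 6.685
Denominator: 1 + 0.22×10 + 0.057×29.4 + 0.014×29.9 + 0.151×9.92 = 6.792
R = 6.685/6.792 = 0.9843 kJ/s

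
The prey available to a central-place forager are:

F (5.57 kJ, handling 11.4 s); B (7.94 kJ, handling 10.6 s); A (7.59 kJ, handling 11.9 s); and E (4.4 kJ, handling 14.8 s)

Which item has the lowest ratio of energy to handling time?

E

In descending order of E/h:
B: 7.94/10.6 = 0.749 kJ/s
A: 7.59/11.9 = 0.638 kJ/s
F: 5.57/11.4 = 0.489 kJ/s
E: 4.4/14.8 = 0.297 kJ/s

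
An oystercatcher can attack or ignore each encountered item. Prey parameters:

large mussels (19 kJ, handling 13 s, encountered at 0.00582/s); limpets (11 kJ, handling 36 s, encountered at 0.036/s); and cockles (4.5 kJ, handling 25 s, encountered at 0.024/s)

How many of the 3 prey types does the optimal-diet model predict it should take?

2

Rank by E/h (kJ/s): large mussels 1.46, limpets 0.306, cockles 0.18. Include each in turn until the next type's E/h falls below the running intake rate.
Rate on top 1: 0.1028. limpets: 0.306 > 0.1028 → include.
Rate on top 2: 0.2136. cockles: 0.18 < 0.2136 → exclude; stop.
Optimal diet: large mussels, limpets — 2 of 3 types.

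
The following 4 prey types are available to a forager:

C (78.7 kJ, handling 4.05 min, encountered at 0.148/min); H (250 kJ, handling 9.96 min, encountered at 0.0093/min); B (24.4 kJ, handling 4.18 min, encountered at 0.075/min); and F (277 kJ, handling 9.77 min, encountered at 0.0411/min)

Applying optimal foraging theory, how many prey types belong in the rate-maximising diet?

3

Profitabilities (E/h, kJ/min): F 28.4, H 25.1, C 19.4, B 5.84. Add prey in this order while the next type's profitability exceeds the intake rate on those already taken.
Rate on top 1: 8.123. H: 25.1 > 8.123 → include.
Rate on top 2: 9.175. C: 19.4 > 9.175 → include.
Rate on top 3: 12.11. B: 5.84 < 12.11 → exclude; stop.
Optimal diet: F, H, C — 3 of 4 types.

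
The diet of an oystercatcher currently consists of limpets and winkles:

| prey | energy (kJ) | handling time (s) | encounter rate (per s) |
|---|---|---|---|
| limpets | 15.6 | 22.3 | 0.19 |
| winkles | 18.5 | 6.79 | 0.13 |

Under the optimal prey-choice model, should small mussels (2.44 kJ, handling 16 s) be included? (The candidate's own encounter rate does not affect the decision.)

No

Intake rate on the current diet: R = (0.19×15.6 + 0.13×18.5) / (1 + 0.19×22.3 + 0.13×6.79) = 5.369/6.12 = 0.8773 kJ/s.
Profitability of small mussels: 2.44/16 = 0.1525 kJ/s.
0.1525 < 0.8773, so adding small mussels would lower the average — exclude it.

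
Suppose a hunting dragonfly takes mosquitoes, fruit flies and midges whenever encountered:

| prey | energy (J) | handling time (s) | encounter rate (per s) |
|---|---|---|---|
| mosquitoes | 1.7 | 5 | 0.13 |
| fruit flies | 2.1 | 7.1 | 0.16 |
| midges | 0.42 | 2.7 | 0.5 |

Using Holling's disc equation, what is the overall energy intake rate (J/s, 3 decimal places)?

0.185 J/s

R = Σλ_iE_i / (1 + Σλ_ih_i)
Numerator: 0.13×1.7 + 0.16×2.1 + 0.5×0.42 = 0.767
Denominator: 1 + 0.13×5 + 0.16×7.1 + 0.5×2.7 = 4.136
R = 0.767/4.136 = 0.1854 J/s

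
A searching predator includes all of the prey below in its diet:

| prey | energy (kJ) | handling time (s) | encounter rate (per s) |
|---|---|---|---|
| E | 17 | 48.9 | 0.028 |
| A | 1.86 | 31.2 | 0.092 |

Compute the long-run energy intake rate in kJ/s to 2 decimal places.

0.12 kJ/s

R = Σλ_iE_i / (1 + Σλ_ih_i)
Numerator: 0.028×17 + 0.092×1.86 = 0.6471
Denominator: 1 + 0.028×48.9 + 0.092×31.2 = 5.24
R = 0.6471/5.24 = 0.1235 kJ/s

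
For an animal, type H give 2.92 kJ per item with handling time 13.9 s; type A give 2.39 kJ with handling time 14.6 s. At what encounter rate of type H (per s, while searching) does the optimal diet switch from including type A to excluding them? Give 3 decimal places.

0.254 per s

At the threshold, the rate on type H alone equals the profitability of type A: λ·2.92/(1 + λ·13.9) = 2.39/14.6 = 0.1637.
Rearranging, λ(2.92 − 0.1637×13.9) = 0.1637, so λ = 0.1637/0.6446 = 0.254 per s.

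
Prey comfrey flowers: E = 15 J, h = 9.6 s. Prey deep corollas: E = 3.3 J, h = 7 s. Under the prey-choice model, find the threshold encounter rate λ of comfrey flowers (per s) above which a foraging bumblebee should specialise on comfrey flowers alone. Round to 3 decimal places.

0.045 per s

At the threshold, the rate on comfrey flowers alone equals the profitability of deep corollas: λ·15/(1 + λ·9.6) = 3.3/7 = 0.4714.
Rearranging, λ(15 − 0.4714×9.6) = 0.4714, so λ = 0.4714/10.47 = 0.04501 per s.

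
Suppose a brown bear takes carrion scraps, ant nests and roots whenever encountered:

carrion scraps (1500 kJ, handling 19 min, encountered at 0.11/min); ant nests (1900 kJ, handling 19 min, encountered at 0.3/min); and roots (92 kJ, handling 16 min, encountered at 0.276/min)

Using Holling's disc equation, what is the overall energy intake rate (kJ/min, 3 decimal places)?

Energy encountered per unit search time: 0.11×1500 + 0.3×1900 + 0.276×92 = 760.4 kJ/min.
Handling time per unit search time: 0.11×19 + 0.3×19 + 0.276×16 = 12.21.
Rate = 760.4/(1 + 12.21) = 57.58 kJ/min.

57.579 kJ/min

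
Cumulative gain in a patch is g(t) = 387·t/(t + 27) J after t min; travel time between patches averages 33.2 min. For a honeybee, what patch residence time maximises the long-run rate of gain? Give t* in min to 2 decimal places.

By the marginal value theorem, leave when the instantaneous gain rate g'(t) equals the habitat-wide average g(t)/(T + t).
g'(t) = 387·27/(t + 27)². Setting 387·27/(t+27)² = 387t/[(t+27)(33.2+t)] gives 27(33.2+t) = t(t+27), so t² = 27×33.2 = 896.4.
t* = √896.4 = 29.94 min.

29.94 min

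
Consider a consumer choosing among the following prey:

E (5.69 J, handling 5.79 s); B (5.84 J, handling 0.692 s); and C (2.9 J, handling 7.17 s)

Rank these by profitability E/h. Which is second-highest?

E

In descending order of E/h:
B: 5.84/0.692 = 8.44 J/s
E: 5.69/5.79 = 0.983 J/s
C: 2.9/7.17 = 0.404 J/s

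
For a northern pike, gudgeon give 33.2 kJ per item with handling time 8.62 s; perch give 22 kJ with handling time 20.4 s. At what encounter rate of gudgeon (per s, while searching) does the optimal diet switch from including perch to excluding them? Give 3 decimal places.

The zero-one rule: include perch iff E₂/h₂ > λE₁/(1+λh₁). Equality gives the switch point.
λE₁h₂ = E₂ + λE₂h₁ ⇒ λ = E₂/(E₁h₂ − E₂h₁) = 22/(677.3 − 189.6) = 0.04512 per s.

0.045 per s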